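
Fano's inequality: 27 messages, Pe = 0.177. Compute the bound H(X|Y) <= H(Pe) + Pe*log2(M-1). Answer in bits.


H(Pe) = -Pe*log2(Pe) - (1-Pe)*log2(1-Pe) = -0.177*log2(0.177) - 0.823*log2(0.823) = 0.442178 + 0.231292 = 0.6735. Pe*log2(M-1) = 0.177*log2(26) = 0.831978. Bound = H(Pe) + Pe*log2(M-1) = 0.442178 + 0.231292 + 0.831978 = 1.5054

1.5054 bits


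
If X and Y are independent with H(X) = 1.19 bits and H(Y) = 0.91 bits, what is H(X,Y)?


For independent variables, H(X,Y) = H(X) + H(Y) = 1.19 + 0.91 = 2.1

2.1 bits


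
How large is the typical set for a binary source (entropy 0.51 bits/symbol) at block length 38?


log2|A_typical| = nH = 38 * 0.51 = 19.38, so |A_typical| ~ 2^19.38 = 6.823e+05

6.823e+05


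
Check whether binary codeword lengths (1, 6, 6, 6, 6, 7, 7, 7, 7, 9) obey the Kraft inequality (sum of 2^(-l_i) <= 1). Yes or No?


Kraft sum = sum(2^(-l_i)) = 0.5957, need <= 1. Result: satisfied (a binary prefix-free code with these lengths exists)

Yes


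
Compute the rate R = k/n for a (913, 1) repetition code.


Rate = k/n = 1/913

1/913


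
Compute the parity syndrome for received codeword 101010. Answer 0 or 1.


Syndrome = XOR of all bits = 1 XOR 0 XOR 1 XOR 0 XOR 1 XOR 0 = 1

1


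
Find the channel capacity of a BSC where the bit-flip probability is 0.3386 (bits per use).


H(p) = -p*log2(p) - (1-p)*log2(1-p) = -0.3386*log2(0.3386) - 0.6614*log2(0.6614) = 0.529010 + 0.394462 = 0.9235. C = 1 - H(p) = 1 - 0.9235 = 0.0765

0.0765 bits


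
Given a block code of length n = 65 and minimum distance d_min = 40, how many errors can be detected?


Detection capability = d_min - 1 = 40 - 1 = 39

39 errors


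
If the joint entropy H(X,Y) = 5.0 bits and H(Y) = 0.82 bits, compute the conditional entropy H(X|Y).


H(X|Y) = H(X,Y) - H(Y) = 5.0 - 0.82 = 4.18

4.18 bits


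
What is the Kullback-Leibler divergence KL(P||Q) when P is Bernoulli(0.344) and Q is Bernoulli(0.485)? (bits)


KL = p*log2(p/q) + (1-p)*log2((1-p)/(1-q)) = 0.344*log2(0.344/0.485) + 0.656*log2(0.656/0.515) = 0.0585

0.0585 bits


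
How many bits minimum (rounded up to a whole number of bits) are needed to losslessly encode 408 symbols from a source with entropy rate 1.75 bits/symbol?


Minimum bits >= n * H = 408 * 1.75 = 714.0, rounded up to a whole number of bits = 714

714 bits


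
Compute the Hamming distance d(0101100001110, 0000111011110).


Count differing positions: . ^ . ^ . ^ ^ . ^ . . . . = 5 differences

5


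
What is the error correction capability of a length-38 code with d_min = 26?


Correction capability = floor((d-1)/2) = floor((26-1)/2) = 12

12 errors


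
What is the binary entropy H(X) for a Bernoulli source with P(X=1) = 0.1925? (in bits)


H = -p*log2(p) - (1-p)*log2(1-p). -0.1925*log2(0.1925) = 0.457586; -0.8075*log2(0.8075) = 0.249086. H = 0.457586 + 0.249086 = 0.7067

0.7067 bits


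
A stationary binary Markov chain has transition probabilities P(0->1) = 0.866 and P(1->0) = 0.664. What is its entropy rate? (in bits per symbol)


Stationary distribution: pi_0 = p10/(p01+p10) = 0.434, pi_1 = 0.566. Entropy rate H' = pi_0*H(p01) + pi_1*H(p10) = 0.434*0.5683 + 0.566*0.9209 = 0.7679

0.7679 bits/symbol


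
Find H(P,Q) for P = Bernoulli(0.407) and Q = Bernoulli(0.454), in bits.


H(P,Q) = -p*log2(q) - (1-p)*log2(1-q). -0.407*log2(0.454) = 0.463669; -0.593*log2(0.546) = 0.517705. H(P,Q) = 0.463669 + 0.517705 = 0.9814

0.9814 bits


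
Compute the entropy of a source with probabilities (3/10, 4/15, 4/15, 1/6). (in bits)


H = -sum(p_i * log2(p_i)). Terms: -(3/10)*log2(3/10) = 0.521090; -(4/15)*log2(4/15) = 0.508504; -(4/15)*log2(4/15) = 0.508504; -(1/6)*log2(1/6) = 0.430827. H = 0.521090 + 0.508504 + 0.508504 + 0.430827 = 1.9689

1.9689 bits


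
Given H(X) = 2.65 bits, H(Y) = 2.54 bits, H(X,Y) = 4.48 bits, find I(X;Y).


I(X;Y) = H(X) + H(Y) - H(X,Y) = 2.65 + 2.54 - 4.48 = 0.71

0.71 bits


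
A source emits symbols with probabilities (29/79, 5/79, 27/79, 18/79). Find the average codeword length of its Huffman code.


Huffman construction (repeatedly merge the two least-probable nodes; each merge adds 1 bit to every symbol beneath it): 5/79 + 18/79 = 23/79; 23/79 + 27/79 = 50/79; 29/79 + 50/79 = 1. Resulting codeword lengths (in the order the probabilities were given): (1, 3, 2, 3). L_avg = sum(p_i * l_i) = 29/79*1 + 5/79*3 + 27/79*2 + 18/79*3 = 152/79 = 1.9241

1.9241 bits


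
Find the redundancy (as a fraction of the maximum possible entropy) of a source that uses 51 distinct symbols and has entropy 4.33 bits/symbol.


H_max = log2(K) = log2(51) = 5.6724 bits/symbol. Redundancy = 1 - H/H_max = 1 - 4.33/5.6724 = 1 - 0.7633 = 0.2367

0.2367


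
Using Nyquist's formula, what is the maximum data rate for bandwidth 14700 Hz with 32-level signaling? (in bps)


Rate = 2 * B * log2(M) = 2 * 14700 * 5.0 = 147000.0

147000.0 bps


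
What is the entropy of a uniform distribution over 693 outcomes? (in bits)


H = log2(n) = log2(693) = 9.4367

9.4367 bits


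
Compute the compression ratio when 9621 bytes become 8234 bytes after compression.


Ratio = original / compressed = 9621 / 8234 = 1.1684

1.1684


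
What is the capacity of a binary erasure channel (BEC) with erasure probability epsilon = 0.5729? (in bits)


C = 1 - epsilon = 1 - 0.5729 = 0.4271

0.4271 bits


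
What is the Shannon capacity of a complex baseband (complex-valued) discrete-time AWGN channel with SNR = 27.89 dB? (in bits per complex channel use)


SNR_linear = 10^(27.89/10) = 615.1769; C = log2(1 + SNR_linear) = log2(1 + 615.1769) = 9.2672

9.2672 bits/channel use


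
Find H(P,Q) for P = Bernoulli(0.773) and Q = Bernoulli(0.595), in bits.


H(P,Q) = -p*log2(q) - (1-p)*log2(1-q). -0.773*log2(0.595) = 0.579007; -0.227*log2(0.405) = 0.296009. H(P,Q) = 0.579007 + 0.296009 = 0.875

0.875 bits


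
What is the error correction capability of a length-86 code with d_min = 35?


Correction capability = floor((d-1)/2) = floor((35-1)/2) = 17

17 errors


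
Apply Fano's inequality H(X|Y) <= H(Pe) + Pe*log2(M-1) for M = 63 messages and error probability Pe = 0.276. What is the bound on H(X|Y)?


H(Pe) = -Pe*log2(Pe) - (1-Pe)*log2(1-Pe) = -0.276*log2(0.276) - 0.724*log2(0.724) = 0.512604 + 0.337339 = 0.8499. Pe*log2(M-1) = 0.276*log2(62) = 1.643358. Bound = H(Pe) + Pe*log2(M-1) = 0.512604 + 0.337339 + 1.643358 = 2.4933

2.4933 bits


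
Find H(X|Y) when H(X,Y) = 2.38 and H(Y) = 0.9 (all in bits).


H(X|Y) = H(X,Y) - H(Y) = 2.38 - 0.9 = 1.48

1.48 bits


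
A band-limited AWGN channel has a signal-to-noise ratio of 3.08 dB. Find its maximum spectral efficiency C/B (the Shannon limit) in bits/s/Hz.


SNR_linear = 10^(3.08/10) = 2.0324; C/B = log2(1 + SNR_linear) = log2(1 + 2.0324) = 1.6004

1.6004 bits/s/Hz


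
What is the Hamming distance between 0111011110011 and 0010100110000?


Count differing positions: . ^ . ^ ^ ^ ^ . . . . ^ ^ = 7 differences

7


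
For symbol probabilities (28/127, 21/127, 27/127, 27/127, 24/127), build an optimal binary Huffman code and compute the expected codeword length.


Huffman construction (repeatedly merge the two least-probable nodes; each merge adds 1 bit to every symbol beneath it): 21/127 + 24/127 = 45/127; 27/127 + 27/127 = 54/127; 28/127 + 45/127 = 73/127; 54/127 + 73/127 = 1. Resulting codeword lengths (in the order the probabilities were given): (2, 3, 2, 2, 3). L_avg = sum(p_i * l_i) = 28/127*2 + 21/127*3 + 27/127*2 + 27/127*2 + 24/127*3 = 299/127 = 2.3543

2.3543 bits


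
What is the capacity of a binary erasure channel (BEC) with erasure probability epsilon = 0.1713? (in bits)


C = 1 - epsilon = 1 - 0.1713 = 0.8287

0.8287 bits


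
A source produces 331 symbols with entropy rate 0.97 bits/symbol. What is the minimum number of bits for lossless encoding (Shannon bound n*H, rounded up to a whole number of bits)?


Minimum bits >= n * H = 331 * 0.97 = 321.07, rounded up to a whole number of bits = 322

322 bits


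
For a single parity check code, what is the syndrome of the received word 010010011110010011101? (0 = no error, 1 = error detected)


Syndrome = XOR of all bits = 0 XOR 1 XOR 0 XOR 0 XOR 1 XOR 0 XOR 0 XOR 1 XOR 1 XOR 1 XOR 1 XOR 0 XOR 0 XOR 1 XOR 0 XOR 0 XOR 1 XOR 1 XOR 1 XOR 0 XOR 1 = 1

1


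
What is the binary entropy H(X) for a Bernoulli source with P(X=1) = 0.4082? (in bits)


H = -p*log2(p) - (1-p)*log2(1-p). -0.4082*log2(0.4082) = 0.527661; -0.5918*log2(0.5918) = 0.447885. H = 0.527661 + 0.447885 = 0.9755

0.9755 bits


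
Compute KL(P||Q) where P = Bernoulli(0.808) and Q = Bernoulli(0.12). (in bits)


KL = p*log2(p/q) + (1-p)*log2((1-p)/(1-q)) = 0.808*log2(0.808/0.12) + 0.192*log2(0.192/0.88) = 1.8014

1.8014 bits


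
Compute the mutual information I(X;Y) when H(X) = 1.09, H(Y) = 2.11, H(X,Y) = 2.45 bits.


I(X;Y) = H(X) + H(Y) - H(X,Y) = 1.09 + 2.11 - 2.45 = 0.75

0.75 bits


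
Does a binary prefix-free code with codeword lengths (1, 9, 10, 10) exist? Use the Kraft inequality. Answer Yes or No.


Kraft sum = sum(2^(-l_i)) = 0.5039, need <= 1. Result: satisfied (a binary prefix-free code with these lengths exists)

Yes


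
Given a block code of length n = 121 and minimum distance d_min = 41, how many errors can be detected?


Detection capability = d_min - 1 = 41 - 1 = 40

40 errors


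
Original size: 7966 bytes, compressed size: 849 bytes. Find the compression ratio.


Ratio = original / compressed = 7966 / 849 = 9.3828

9.3828


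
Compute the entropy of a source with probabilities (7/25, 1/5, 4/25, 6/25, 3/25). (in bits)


H = -sum(p_i * log2(p_i)). Terms: -(7/25)*log2(7/25) = 0.514220; -(1/5)*log2(1/5) = 0.464386; -(4/25)*log2(4/25) = 0.423017; -(6/25)*log2(6/25) = 0.494134; -(3/25)*log2(3/25) = 0.367067. H = 0.514220 + 0.464386 + 0.423017 + 0.494134 + 0.367067 = 2.2628

2.2628 bits


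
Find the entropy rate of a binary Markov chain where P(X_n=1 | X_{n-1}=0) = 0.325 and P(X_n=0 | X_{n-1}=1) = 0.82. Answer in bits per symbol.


Stationary distribution: pi_0 = p10/(p01+p10) = 0.7162, pi_1 = 0.2838. Entropy rate H' = pi_0*H(p01) + pi_1*H(p10) = 0.7162*0.9097 + 0.2838*0.6801 = 0.8445

0.8445 bits/symbol


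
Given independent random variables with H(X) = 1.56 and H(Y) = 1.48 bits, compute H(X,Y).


For independent variables, H(X,Y) = H(X) + H(Y) = 1.56 + 1.48 = 3.04

3.04 bits


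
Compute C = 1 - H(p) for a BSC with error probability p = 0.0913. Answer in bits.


H(p) = -p*log2(p) - (1-p)*log2(1-p) = -0.0913*log2(0.0913) - 0.9087*log2(0.9087) = 0.315281 + 0.125513 = 0.4408. C = 1 - H(p) = 1 - 0.4408 = 0.5592

0.5592 bits


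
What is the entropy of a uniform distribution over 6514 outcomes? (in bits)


H = log2(n) = log2(6514) = 12.6693

12.6693 bits


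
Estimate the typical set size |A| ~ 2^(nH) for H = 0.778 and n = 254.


log2|A_typical| = nH = 254 * 0.778 = 197.612, so |A_typical| ~ 2^197.612 = 3.070e+59

3.070e+59


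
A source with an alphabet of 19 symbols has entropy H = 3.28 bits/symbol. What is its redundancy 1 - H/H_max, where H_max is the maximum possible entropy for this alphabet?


H_max = log2(K) = log2(19) = 4.2479 bits/symbol. Redundancy = 1 - H/H_max = 1 - 3.28/4.2479 = 1 - 0.7721 = 0.2279

0.2279


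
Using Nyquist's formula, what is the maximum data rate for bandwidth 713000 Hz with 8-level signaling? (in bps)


Rate = 2 * B * log2(M) = 2 * 713000 * 3.0 = 4278000.0

4278000.0 bps


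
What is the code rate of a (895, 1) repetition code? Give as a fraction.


Rate = k/n = 1/895

1/895


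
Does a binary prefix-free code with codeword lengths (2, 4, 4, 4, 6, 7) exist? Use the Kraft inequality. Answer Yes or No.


Kraft sum = sum(2^(-l_i)) = 0.4609, need <= 1. Result: satisfied (a binary prefix-free code with these lengths exists)

Yes


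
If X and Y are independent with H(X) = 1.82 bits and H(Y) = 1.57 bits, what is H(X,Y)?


For independent variables, H(X,Y) = H(X) + H(Y) = 1.82 + 1.57 = 3.39

3.39 bits


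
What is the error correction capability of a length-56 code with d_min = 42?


Correction capability = floor((d-1)/2) = floor((42-1)/2) = 20

20 errors


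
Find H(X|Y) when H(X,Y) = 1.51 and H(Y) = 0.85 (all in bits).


H(X|Y) = H(X,Y) - H(Y) = 1.51 - 0.85 = 0.66

0.66 bits


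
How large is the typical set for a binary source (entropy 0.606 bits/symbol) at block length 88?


log2|A_typical| = nH = 88 * 0.606 = 53.328, so |A_typical| ~ 2^53.328 = 1.131e+16

1.131e+16


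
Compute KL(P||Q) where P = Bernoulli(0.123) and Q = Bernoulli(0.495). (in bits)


KL = p*log2(p/q) + (1-p)*log2((1-p)/(1-q)) = 0.123*log2(0.123/0.495) + 0.877*log2(0.877/0.505) = 0.4513

0.4513 bits


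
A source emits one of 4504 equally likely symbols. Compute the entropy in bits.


H = log2(n) = log2(4504) = 12.137

12.137 bits


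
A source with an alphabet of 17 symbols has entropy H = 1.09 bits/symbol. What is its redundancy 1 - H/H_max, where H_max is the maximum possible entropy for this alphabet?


H_max = log2(K) = log2(17) = 4.0875 bits/symbol. Redundancy = 1 - H/H_max = 1 - 1.09/4.0875 = 1 - 0.2667 = 0.7333

0.7333


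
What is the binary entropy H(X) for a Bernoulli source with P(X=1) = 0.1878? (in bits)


H = -p*log2(p) - (1-p)*log2(1-p). -0.1878*log2(0.1878) = 0.453111; -0.8122*log2(0.8122) = 0.243736. H = 0.453111 + 0.243736 = 0.6968

0.6968 bits


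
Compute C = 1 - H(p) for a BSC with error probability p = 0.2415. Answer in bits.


H(p) = -p*log2(p) - (1-p)*log2(1-p) = -0.2415*log2(0.2415) - 0.7585*log2(0.7585) = 0.495052 + 0.302474 = 0.7975. C = 1 - H(p) = 1 - 0.7975 = 0.2025

0.2025 bits


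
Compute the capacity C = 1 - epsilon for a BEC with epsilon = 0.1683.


C = 1 - epsilon = 1 - 0.1683 = 0.8317

0.8317 bits


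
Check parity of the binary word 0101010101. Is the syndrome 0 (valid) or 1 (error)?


Syndrome = XOR of all bits = 0 XOR 1 XOR 0 XOR 1 XOR 0 XOR 1 XOR 0 XOR 1 XOR 0 XOR 1 = 1

1


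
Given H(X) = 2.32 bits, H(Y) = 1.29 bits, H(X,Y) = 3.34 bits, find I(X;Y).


I(X;Y) = H(X) + H(Y) - H(X,Y) = 2.32 + 1.29 - 3.34 = 0.27

0.27 bits


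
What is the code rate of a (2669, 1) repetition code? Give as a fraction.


Rate = k/n = 1/2669

1/2669


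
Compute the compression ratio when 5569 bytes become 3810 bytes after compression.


Ratio = original / compressed = 5569 / 3810 = 1.4617

1.4617


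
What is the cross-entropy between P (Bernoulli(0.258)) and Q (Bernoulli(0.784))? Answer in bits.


H(P,Q) = -p*log2(q) - (1-p)*log2(1-q). -0.258*log2(0.784) = 0.090577; -0.742*log2(0.216) = 1.640485. H(P,Q) = 0.090577 + 1.640485 = 1.7311

1.7311 bits


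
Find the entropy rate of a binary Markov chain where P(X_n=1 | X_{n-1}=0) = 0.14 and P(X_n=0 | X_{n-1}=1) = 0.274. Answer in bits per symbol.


Stationary distribution: pi_0 = p10/(p01+p10) = 0.6618, pi_1 = 0.3382. Entropy rate H' = pi_0*H(p01) + pi_1*H(p10) = 0.6618*0.5842 + 0.3382*0.8471 = 0.6731

0.6731 bits/symbol


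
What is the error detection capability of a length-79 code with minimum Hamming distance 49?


Detection capability = d_min - 1 = 49 - 1 = 48

48 errors


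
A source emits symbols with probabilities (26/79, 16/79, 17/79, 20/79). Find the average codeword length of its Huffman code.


Huffman construction (repeatedly merge the two least-probable nodes; each merge adds 1 bit to every symbol beneath it): 16/79 + 17/79 = 33/79; 20/79 + 26/79 = 46/79; 33/79 + 46/79 = 1. Resulting codeword lengths (in the order the probabilities were given): (2, 2, 2, 2). L_avg = sum(p_i * l_i) = 26/79*2 + 16/79*2 + 17/79*2 + 20/79*2 = 2

2.0 bits


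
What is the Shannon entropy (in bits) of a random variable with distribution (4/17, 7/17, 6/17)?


H = -sum(p_i * log2(p_i)). Terms: -(4/17)*log2(4/17) = 0.491168; -(7/17)*log2(7/17) = 0.527103; -(6/17)*log2(6/17) = 0.530294. H = 0.491168 + 0.527103 + 0.530294 = 1.5486

1.5486 bits


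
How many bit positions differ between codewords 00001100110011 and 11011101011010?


Count differing positions: ^ ^ . ^ . . . ^ ^ . ^ . . ^ = 7 differences

7


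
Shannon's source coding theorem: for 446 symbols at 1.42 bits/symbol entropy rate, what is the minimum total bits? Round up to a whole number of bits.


Minimum bits >= n * H = 446 * 1.42 = 633.32, rounded up to a whole number of bits = 634

634 bits


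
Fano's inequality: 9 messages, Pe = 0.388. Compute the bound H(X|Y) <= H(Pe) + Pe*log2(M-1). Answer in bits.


H(Pe) = -Pe*log2(Pe) - (1-Pe)*log2(1-Pe) = -0.388*log2(0.388) - 0.612*log2(0.612) = 0.529958 + 0.433539 = 0.9635. Pe*log2(M-1) = 0.388*log2(8) = 1.164000. Bound = H(Pe) + Pe*log2(M-1) = 0.529958 + 0.433539 + 1.164000 = 2.1275

2.1275 bits


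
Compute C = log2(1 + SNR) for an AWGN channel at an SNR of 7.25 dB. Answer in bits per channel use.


SNR_linear = 10^(7.25/10) = 5.3088; C = log2(1 + SNR_linear) = log2(1 + 5.3088) = 2.6574

2.6574 bits/channel use


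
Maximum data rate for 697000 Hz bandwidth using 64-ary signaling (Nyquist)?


Rate = 2 * B * log2(M) = 2 * 697000 * 6.0 = 8364000.0

8364000.0 bps


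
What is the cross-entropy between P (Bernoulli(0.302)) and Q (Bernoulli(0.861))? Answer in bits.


H(P,Q) = -p*log2(q) - (1-p)*log2(1-q). -0.302*log2(0.861) = 0.065206; -0.698*log2(0.139) = 1.987097. H(P,Q) = 0.065206 + 1.987097 = 2.0523

2.0523 bits


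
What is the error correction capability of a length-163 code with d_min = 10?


Correction capability = floor((d-1)/2) = floor((10-1)/2) = 4

4 errors


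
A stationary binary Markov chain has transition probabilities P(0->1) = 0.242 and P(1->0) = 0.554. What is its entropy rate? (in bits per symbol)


Stationary distribution: pi_0 = p10/(p01+p10) = 0.696, pi_1 = 0.304. Entropy rate H' = pi_0*H(p01) + pi_1*H(p10) = 0.696*0.7984 + 0.304*0.9916 = 0.8571

0.8571 bits/symbol


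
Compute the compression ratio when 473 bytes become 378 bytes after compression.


Ratio = original / compressed = 473 / 378 = 1.2513

1.2513


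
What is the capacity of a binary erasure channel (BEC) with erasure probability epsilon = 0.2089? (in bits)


C = 1 - epsilon = 1 - 0.2089 = 0.7911

0.7911 bits


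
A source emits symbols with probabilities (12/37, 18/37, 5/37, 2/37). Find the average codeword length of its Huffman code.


Huffman construction (repeatedly merge the two least-probable nodes; each merge adds 1 bit to every symbol beneath it): 2/37 + 5/37 = 7/37; 7/37 + 12/37 = 19/37; 18/37 + 19/37 = 1. Resulting codeword lengths (in the order the probabilities were given): (2, 1, 3, 3). L_avg = sum(p_i * l_i) = 12/37*2 + 18/37*1 + 5/37*3 + 2/37*3 = 63/37 = 1.7027

1.7027 bits


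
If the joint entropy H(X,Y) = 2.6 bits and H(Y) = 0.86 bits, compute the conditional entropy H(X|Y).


H(X|Y) = H(X,Y) - H(Y) = 2.6 - 0.86 = 1.74

1.74 bits


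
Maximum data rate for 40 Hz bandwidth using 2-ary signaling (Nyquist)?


Rate = 2 * B * log2(M) = 2 * 40 * 1.0 = 80.0

80.0 bps


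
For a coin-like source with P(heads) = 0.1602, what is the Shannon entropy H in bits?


H = -p*log2(p) - (1-p)*log2(1-p). -0.1602*log2(0.1602) = 0.423257; -0.8398*log2(0.8398) = 0.211531. H = 0.423257 + 0.211531 = 0.6348

0.6348 bits


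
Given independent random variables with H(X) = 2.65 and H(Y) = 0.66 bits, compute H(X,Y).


For independent variables, H(X,Y) = H(X) + H(Y) = 2.65 + 0.66 = 3.31

3.31 bits


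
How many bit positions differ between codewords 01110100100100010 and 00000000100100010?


Count differing positions: . ^ ^ ^ . ^ . . . . . . . . . . . = 4 differences

4


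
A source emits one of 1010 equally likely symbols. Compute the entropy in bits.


H = log2(n) = log2(1010) = 9.9801

9.9801 bits


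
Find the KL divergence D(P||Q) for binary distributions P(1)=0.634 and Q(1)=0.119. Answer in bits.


KL = p*log2(p/q) + (1-p)*log2((1-p)/(1-q)) = 0.634*log2(0.634/0.119) + 0.366*log2(0.366/0.881) = 1.0663

1.0663 bits


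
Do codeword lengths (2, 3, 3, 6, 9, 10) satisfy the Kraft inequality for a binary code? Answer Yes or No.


Kraft sum = sum(2^(-l_i)) = 0.5186, need <= 1. Result: satisfied (a binary prefix-free code with these lengths exists)

Yes


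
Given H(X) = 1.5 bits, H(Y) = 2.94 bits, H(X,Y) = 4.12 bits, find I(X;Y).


I(X;Y) = H(X) + H(Y) - H(X,Y) = 1.5 + 2.94 - 4.12 = 0.32

0.32 bits


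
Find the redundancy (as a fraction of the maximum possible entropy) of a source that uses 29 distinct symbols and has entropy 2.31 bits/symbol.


H_max = log2(K) = log2(29) = 4.858 bits/symbol. Redundancy = 1 - H/H_max = 1 - 2.31/4.858 = 1 - 0.4755 = 0.5245

0.5245


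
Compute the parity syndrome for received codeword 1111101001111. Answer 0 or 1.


Syndrome = XOR of all bits = 1 XOR 1 XOR 1 XOR 1 XOR 1 XOR 0 XOR 1 XOR 0 XOR 0 XOR 1 XOR 1 XOR 1 XOR 1 = 0

0


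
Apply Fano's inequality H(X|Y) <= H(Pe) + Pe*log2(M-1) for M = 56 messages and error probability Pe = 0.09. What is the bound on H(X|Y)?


H(Pe) = -Pe*log2(Pe) - (1-Pe)*log2(1-Pe) = -0.09*log2(0.09) - 0.91*log2(0.91) = 0.312654 + 0.123816 = 0.4365. Pe*log2(M-1) = 0.09*log2(55) = 0.520322. Bound = H(Pe) + Pe*log2(M-1) = 0.312654 + 0.123816 + 0.520322 = 0.9568

0.9568 bits


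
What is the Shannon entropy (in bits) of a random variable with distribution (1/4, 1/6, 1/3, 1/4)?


H = -sum(p_i * log2(p_i)). Terms: -(1/4)*log2(1/4) = 0.500000; -(1/6)*log2(1/6) = 0.430827; -(1/3)*log2(1/3) = 0.528321; -(1/4)*log2(1/4) = 0.500000. H = 0.500000 + 0.430827 + 0.528321 + 0.500000 = 1.9591

1.9591 bits


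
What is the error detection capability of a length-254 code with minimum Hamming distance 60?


Detection capability = d_min - 1 = 60 - 1 = 59

59 errors


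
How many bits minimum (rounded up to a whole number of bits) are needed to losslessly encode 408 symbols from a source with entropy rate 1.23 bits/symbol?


Minimum bits >= n * H = 408 * 1.23 = 501.84, rounded up to a whole number of bits = 502

502 bits


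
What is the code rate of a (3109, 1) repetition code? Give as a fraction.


Rate = k/n = 1/3109

1/3109


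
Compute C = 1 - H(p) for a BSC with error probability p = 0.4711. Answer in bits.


H(p) = -p*log2(p) - (1-p)*log2(1-p) = -0.4711*log2(0.4711) - 0.5289*log2(0.5289) = 0.511565 + 0.486024 = 0.9976. C = 1 - H(p) = 1 - 0.9976 = 0.0024

0.0024 bits


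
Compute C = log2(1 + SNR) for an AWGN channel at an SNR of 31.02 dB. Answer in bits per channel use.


SNR_linear = 10^(31.02/10) = 1264.7363; C = log2(1 + SNR_linear) = log2(1 + 1264.7363) = 10.3058

10.3058 bits/channel use


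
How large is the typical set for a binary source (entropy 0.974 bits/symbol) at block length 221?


log2|A_typical| = nH = 221 * 0.974 = 215.254, so |A_typical| ~ 2^215.254 = 6.279e+64

6.279e+64


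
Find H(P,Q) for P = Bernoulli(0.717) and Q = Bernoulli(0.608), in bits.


H(P,Q) = -p*log2(q) - (1-p)*log2(1-q). -0.717*log2(0.608) = 0.514703; -0.283*log2(0.392) = 0.382354. H(P,Q) = 0.514703 + 0.382354 = 0.8971

0.8971 bits


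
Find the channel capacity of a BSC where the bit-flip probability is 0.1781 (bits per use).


H(p) = -p*log2(p) - (1-p)*log2(1-p) = -0.1781*log2(0.1781) - 0.8219*log2(0.8219) = 0.443334 + 0.232569 = 0.6759. C = 1 - H(p) = 1 - 0.6759 = 0.3241

0.3241 bits


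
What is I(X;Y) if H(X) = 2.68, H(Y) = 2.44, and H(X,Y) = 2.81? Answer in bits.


I(X;Y) = H(X) + H(Y) - H(X,Y) = 2.68 + 2.44 - 2.81 = 2.31

2.31 bits


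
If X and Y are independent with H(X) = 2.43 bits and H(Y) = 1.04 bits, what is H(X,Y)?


For independent variables, H(X,Y) = H(X) + H(Y) = 2.43 + 1.04 = 3.47

3.47 bits


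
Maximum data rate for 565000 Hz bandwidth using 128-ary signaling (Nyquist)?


Rate = 2 * B * log2(M) = 2 * 565000 * 7.0 = 7910000.0

7910000.0 bps


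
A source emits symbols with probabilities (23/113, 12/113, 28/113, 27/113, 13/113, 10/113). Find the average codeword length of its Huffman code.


Huffman construction (repeatedly merge the two least-probable nodes; each merge adds 1 bit to every symbol beneath it): 10/113 + 12/113 = 22/113; 13/113 + 22/113 = 35/113; 23/113 + 27/113 = 50/113; 28/113 + 35/113 = 63/113; 50/113 + 63/113 = 1. Resulting codeword lengths (in the order the probabilities were given): (2, 4, 2, 2, 3, 4). L_avg = sum(p_i * l_i) = 23/113*2 + 12/113*4 + 28/113*2 + 27/113*2 + 13/113*3 + 10/113*4 = 283/113 = 2.5044

2.5044 bits


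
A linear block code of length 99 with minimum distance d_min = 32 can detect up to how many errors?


Detection capability = d_min - 1 = 32 - 1 = 31

31 errors


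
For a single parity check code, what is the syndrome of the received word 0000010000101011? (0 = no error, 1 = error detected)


Syndrome = XOR of all bits = 0 XOR 0 XOR 0 XOR 0 XOR 0 XOR 1 XOR 0 XOR 0 XOR 0 XOR 0 XOR 1 XOR 0 XOR 1 XOR 0 XOR 1 XOR 1 = 1

1


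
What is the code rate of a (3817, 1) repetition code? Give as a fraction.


Rate = k/n = 1/3817

1/3817


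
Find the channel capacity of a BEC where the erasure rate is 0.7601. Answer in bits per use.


C = 1 - epsilon = 1 - 0.7601 = 0.2399

0.2399 bits


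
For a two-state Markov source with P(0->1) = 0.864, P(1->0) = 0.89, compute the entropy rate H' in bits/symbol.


Stationary distribution: pi_0 = p10/(p01+p10) = 0.5074, pi_1 = 0.4926. Entropy rate H' = pi_0*H(p01) + pi_1*H(p10) = 0.5074*0.5737 + 0.4926*0.4999 = 0.5373

0.5373 bits/symbol


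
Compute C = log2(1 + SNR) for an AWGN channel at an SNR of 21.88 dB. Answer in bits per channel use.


SNR_linear = 10^(21.88/10) = 154.17; C = log2(1 + SNR_linear) = log2(1 + 154.17) = 7.2777

7.2777 bits/channel use


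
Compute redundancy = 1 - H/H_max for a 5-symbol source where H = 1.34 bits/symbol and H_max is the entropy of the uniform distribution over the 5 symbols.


H_max = log2(K) = log2(5) = 2.3219 bits/symbol. Redundancy = 1 - H/H_max = 1 - 1.34/2.3219 = 1 - 0.5771 = 0.4229

0.4229


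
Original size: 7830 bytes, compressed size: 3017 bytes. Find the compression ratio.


Ratio = original / compressed = 7830 / 3017 = 2.5953

2.5953


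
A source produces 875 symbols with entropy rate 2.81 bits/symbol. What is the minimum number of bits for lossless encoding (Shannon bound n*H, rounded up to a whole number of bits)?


Minimum bits >= n * H = 875 * 2.81 = 2458.75, rounded up to a whole number of bits = 2459

2459 bits


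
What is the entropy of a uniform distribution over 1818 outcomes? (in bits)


H = log2(n) = log2(1818) = 10.8281

10.8281 bits


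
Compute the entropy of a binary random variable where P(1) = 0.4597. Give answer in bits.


H = -p*log2(p) - (1-p)*log2(1-p). -0.4597*log2(0.4597) = 0.515432; -0.5403*log2(0.5403) = 0.479877. H = 0.515432 + 0.479877 = 0.9953

0.9953 bits


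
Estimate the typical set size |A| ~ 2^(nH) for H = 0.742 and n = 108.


log2|A_typical| = nH = 108 * 0.742 = 80.136, so |A_typical| ~ 2^80.136 = 1.328e+24

1.328e+24


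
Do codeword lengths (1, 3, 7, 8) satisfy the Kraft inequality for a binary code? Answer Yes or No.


Kraft sum = sum(2^(-l_i)) = 0.6367, need <= 1. Result: satisfied (a binary prefix-free code with these lengths exists)

Yes


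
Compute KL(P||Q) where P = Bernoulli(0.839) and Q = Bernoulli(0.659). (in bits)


KL = p*log2(p/q) + (1-p)*log2((1-p)/(1-q)) = 0.839*log2(0.839/0.659) + 0.161*log2(0.161/0.341) = 0.118

0.118 bits


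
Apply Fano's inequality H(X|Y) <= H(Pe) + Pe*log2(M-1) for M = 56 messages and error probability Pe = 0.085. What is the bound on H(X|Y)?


H(Pe) = -Pe*log2(Pe) - (1-Pe)*log2(1-Pe) = -0.085*log2(0.085) - 0.915*log2(0.915) = 0.302293 + 0.117263 = 0.4196. Pe*log2(M-1) = 0.085*log2(55) = 0.491416. Bound = H(Pe) + Pe*log2(M-1) = 0.302293 + 0.117263 + 0.491416 = 0.911

0.911 bits


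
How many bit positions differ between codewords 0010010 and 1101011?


Count differing positions: ^ ^ ^ ^ . . ^ = 5 differences

5


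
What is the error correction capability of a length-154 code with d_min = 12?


Correction capability = floor((d-1)/2) = floor((12-1)/2) = 5

5 errors


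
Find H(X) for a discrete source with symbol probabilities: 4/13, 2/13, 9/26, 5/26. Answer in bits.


H = -sum(p_i * log2(p_i)). Terms: -(4/13)*log2(4/13) = 0.523212; -(2/13)*log2(2/13) = 0.415452; -(9/26)*log2(9/26) = 0.529794; -(5/26)*log2(5/26) = 0.457406. H = 0.523212 + 0.415452 + 0.529794 + 0.457406 = 1.9259

1.9259 bits


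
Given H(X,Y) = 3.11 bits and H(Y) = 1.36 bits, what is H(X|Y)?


H(X|Y) = H(X,Y) - H(Y) = 3.11 - 1.36 = 1.75

1.75 bits


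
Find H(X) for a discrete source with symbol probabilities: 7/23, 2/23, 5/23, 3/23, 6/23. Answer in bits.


H = -sum(p_i * log2(p_i)). Terms: -(7/23)*log2(7/23) = 0.522324; -(2/23)*log2(2/23) = 0.306397; -(5/23)*log2(5/23) = 0.478616; -(3/23)*log2(3/23) = 0.383296; -(6/23)*log2(6/23) = 0.505722. H = 0.522324 + 0.306397 + 0.478616 + 0.383296 + 0.505722 = 2.1964

2.1964 bits


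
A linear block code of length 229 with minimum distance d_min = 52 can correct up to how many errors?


Correction capability = floor((d-1)/2) = floor((52-1)/2) = 25

25 errors


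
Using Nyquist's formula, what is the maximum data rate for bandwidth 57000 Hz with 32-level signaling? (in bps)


Rate = 2 * B * log2(M) = 2 * 57000 * 5.0 = 570000.0

570000.0 bps


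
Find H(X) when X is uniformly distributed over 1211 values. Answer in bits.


H = log2(n) = log2(1211) = 10.242

10.242 bits


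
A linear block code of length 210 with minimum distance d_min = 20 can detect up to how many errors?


Detection capability = d_min - 1 = 20 - 1 = 19

19 errors


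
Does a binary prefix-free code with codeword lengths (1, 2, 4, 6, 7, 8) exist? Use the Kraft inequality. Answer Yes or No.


Kraft sum = sum(2^(-l_i)) = 0.8398, need <= 1. Result: satisfied (a binary prefix-free code with these lengths exists)

Yes


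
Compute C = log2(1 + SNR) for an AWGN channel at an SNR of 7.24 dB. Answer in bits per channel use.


SNR_linear = 10^(7.24/10) = 5.2966; C = log2(1 + SNR_linear) = log2(1 + 5.2966) = 2.6546

2.6546 bits/channel use


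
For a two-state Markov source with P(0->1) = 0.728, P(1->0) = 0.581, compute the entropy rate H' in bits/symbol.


Stationary distribution: pi_0 = p10/(p01+p10) = 0.4439, pi_1 = 0.5561. Entropy rate H' = pi_0*H(p01) + pi_1*H(p10) = 0.4439*0.8443 + 0.5561*0.981 = 0.9203

0.9203 bits/symbol


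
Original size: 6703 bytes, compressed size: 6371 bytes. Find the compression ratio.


Ratio = original / compressed = 6703 / 6371 = 1.0521

1.0521


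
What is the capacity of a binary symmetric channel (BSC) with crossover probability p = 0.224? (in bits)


H(p) = -p*log2(p) - (1-p)*log2(1-p) = -0.224*log2(0.224) - 0.776*log2(0.776) = 0.483488 + 0.283916 = 0.7674. C = 1 - H(p) = 1 - 0.7674 = 0.2326

0.2326 bits


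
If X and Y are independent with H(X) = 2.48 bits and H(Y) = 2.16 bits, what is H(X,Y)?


For independent variables, H(X,Y) = H(X) + H(Y) = 2.48 + 2.16 = 4.64

4.64 bits


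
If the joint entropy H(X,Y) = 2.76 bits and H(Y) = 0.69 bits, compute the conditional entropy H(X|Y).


H(X|Y) = H(X,Y) - H(Y) = 2.76 - 0.69 = 2.07

2.07 bits


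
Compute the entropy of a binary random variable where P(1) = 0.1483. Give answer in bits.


H = -p*log2(p) - (1-p)*log2(1-p). -0.1483*log2(0.1483) = 0.408331; -0.8517*log2(0.8517) = 0.197239. H = 0.408331 + 0.197239 = 0.6056

0.6056 bits


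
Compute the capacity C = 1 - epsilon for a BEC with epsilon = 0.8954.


C = 1 - epsilon = 1 - 0.8954 = 0.1046

0.1046 bits


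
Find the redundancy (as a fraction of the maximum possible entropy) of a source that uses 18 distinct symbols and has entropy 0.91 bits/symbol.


H_max = log2(K) = log2(18) = 4.1699 bits/symbol. Redundancy = 1 - H/H_max = 1 - 0.91/4.1699 = 1 - 0.2182 = 0.7818

0.7818


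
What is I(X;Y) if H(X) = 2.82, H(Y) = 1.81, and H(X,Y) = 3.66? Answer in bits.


I(X;Y) = H(X) + H(Y) - H(X,Y) = 2.82 + 1.81 - 3.66 = 0.97

0.97 bits


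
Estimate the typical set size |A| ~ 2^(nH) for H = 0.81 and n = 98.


log2|A_typical| = nH = 98 * 0.81 = 79.38, so |A_typical| ~ 2^79.38 = 7.866e+23

7.866e+23


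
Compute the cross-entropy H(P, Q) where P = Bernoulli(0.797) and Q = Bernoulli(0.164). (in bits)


H(P,Q) = -p*log2(q) - (1-p)*log2(1-q). -0.797*log2(0.164) = 2.078761; -0.203*log2(0.836) = 0.052460. H(P,Q) = 2.078761 + 0.052460 = 2.1312

2.1312 bits


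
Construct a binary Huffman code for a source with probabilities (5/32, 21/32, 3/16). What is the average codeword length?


Huffman construction (repeatedly merge the two least-probable nodes; each merge adds 1 bit to every symbol beneath it): 5/32 + 3/16 = 11/32; 11/32 + 21/32 = 1. Resulting codeword lengths (in the order the probabilities were given): (2, 1, 2). L_avg = sum(p_i * l_i) = 5/32*2 + 21/32*1 + 3/16*2 = 43/32 = 1.3438

1.3438 bits


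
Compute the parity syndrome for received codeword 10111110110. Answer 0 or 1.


Syndrome = XOR of all bits = 1 XOR 0 XOR 1 XOR 1 XOR 1 XOR 1 XOR 1 XOR 0 XOR 1 XOR 1 XOR 0 = 0

0


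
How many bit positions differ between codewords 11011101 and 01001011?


Count differing positions: ^ . . ^ . ^ ^ . = 4 differences

4


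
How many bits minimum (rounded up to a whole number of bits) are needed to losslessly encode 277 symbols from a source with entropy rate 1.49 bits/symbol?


Minimum bits >= n * H = 277 * 1.49 = 412.73, rounded up to a whole number of bits = 413

413 bits


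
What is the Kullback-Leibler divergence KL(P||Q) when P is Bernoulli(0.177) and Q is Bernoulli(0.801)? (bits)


KL = p*log2(p/q) + (1-p)*log2((1-p)/(1-q)) = 0.177*log2(0.177/0.801) + 0.823*log2(0.823/0.199) = 1.3001

1.3001 bits


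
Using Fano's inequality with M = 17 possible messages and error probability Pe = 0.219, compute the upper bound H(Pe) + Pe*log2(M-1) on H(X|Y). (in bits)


H(Pe) = -Pe*log2(Pe) - (1-Pe)*log2(1-Pe) = -0.219*log2(0.219) - 0.781*log2(0.781) = 0.479828 + 0.278509 = 0.7583. Pe*log2(M-1) = 0.219*log2(16) = 0.876000. Bound = H(Pe) + Pe*log2(M-1) = 0.479828 + 0.278509 + 0.876000 = 1.6343

1.6343 bits


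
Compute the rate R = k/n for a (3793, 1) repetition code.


Rate = k/n = 1/3793

1/3793


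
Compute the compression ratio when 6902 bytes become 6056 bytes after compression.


Ratio = original / compressed = 6902 / 6056 = 1.1397

1.1397


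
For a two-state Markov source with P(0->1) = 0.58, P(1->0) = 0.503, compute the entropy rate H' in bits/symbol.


Stationary distribution: pi_0 = p10/(p01+p10) = 0.4645, pi_1 = 0.5355. Entropy rate H' = pi_0*H(p01) + pi_1*H(p10) = 0.4645*0.9815 + 0.5355*1.0 = 0.9914

0.9914 bits/symbol


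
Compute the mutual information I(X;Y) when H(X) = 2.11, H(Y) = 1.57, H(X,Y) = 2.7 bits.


I(X;Y) = H(X) + H(Y) - H(X,Y) = 2.11 + 1.57 - 2.7 = 0.98

0.98 bits


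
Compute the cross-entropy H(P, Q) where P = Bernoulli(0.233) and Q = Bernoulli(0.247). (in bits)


H(P,Q) = -p*log2(q) - (1-p)*log2(1-q). -0.233*log2(0.247) = 0.470058; -0.767*log2(0.753) = 0.313916. H(P,Q) = 0.470058 + 0.313916 = 0.784

0.784 bits


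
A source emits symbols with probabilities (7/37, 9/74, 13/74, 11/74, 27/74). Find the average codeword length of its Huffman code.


Huffman construction (repeatedly merge the two least-probable nodes; each merge adds 1 bit to every symbol beneath it): 9/74 + 11/74 = 10/37; 13/74 + 7/37 = 27/74; 10/37 + 27/74 = 47/74; 27/74 + 47/74 = 1. Resulting codeword lengths (in the order the probabilities were given): (2, 3, 2, 3, 2). L_avg = sum(p_i * l_i) = 7/37*2 + 9/74*3 + 13/74*2 + 11/74*3 + 27/74*2 = 84/37 = 2.2703

2.2703 bits


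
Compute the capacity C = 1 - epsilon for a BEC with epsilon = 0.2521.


C = 1 - epsilon = 1 - 0.2521 = 0.7479

0.7479 bits


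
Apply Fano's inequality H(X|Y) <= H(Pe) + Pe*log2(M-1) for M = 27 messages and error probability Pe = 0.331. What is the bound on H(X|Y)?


H(Pe) = -Pe*log2(Pe) - (1-Pe)*log2(1-Pe) = -0.331*log2(0.331) - 0.669*log2(0.669) = 0.527977 + 0.387968 = 0.9159. Pe*log2(M-1) = 0.331*log2(26) = 1.555846. Bound = H(Pe) + Pe*log2(M-1) = 0.527977 + 0.387968 + 1.555846 = 2.4718

2.4718 bits


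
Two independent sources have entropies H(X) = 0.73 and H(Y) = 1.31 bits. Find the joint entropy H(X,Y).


For independent variables, H(X,Y) = H(X) + H(Y) = 0.73 + 1.31 = 2.04

2.04 bits


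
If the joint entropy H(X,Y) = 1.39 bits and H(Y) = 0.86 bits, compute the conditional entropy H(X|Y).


H(X|Y) = H(X,Y) - H(Y) = 1.39 - 0.86 = 0.53

0.53 bits


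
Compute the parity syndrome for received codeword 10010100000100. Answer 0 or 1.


Syndrome = XOR of all bits = 1 XOR 0 XOR 0 XOR 1 XOR 0 XOR 1 XOR 0 XOR 0 XOR 0 XOR 0 XOR 0 XOR 1 XOR 0 XOR 0 = 0

0


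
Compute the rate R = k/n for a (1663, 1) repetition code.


Rate = k/n = 1/1663

1/1663


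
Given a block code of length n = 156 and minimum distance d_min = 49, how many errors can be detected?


Detection capability = d_min - 1 = 49 - 1 = 48

48 errors


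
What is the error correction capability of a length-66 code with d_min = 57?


Correction capability = floor((d-1)/2) = floor((57-1)/2) = 28

28 errors


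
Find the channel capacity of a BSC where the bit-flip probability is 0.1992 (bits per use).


H(p) = -p*log2(p) - (1-p)*log2(1-p) = -0.1992*log2(0.1992) - 0.8008*log2(0.8008) = 0.463680 + 0.256645 = 0.7203. C = 1 - H(p) = 1 - 0.7203 = 0.2797

0.2797 bits


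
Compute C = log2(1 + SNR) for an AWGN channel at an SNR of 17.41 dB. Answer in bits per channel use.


SNR_linear = 10^(17.41/10) = 55.0808; C = log2(1 + SNR_linear) = log2(1 + 55.0808) = 5.8094

5.8094 bits/channel use


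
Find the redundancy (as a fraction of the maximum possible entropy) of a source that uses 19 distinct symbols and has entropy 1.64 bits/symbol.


H_max = log2(K) = log2(19) = 4.2479 bits/symbol. Redundancy = 1 - H/H_max = 1 - 1.64/4.2479 = 1 - 0.3861 = 0.6139

0.6139


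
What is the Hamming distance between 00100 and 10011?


Count differing positions: ^ . ^ ^ ^ = 4 differences

4


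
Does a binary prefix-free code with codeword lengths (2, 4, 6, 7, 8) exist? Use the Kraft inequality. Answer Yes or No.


Kraft sum = sum(2^(-l_i)) = 0.3398, need <= 1. Result: satisfied (a binary prefix-free code with these lengths exists)

Yes


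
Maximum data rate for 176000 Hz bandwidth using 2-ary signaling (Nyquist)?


Rate = 2 * B * log2(M) = 2 * 176000 * 1.0 = 352000.0

352000.0 bps


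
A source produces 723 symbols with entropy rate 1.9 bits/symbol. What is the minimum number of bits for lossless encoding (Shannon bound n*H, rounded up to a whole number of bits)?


Minimum bits >= n * H = 723 * 1.9 = 1373.7, rounded up to a whole number of bits = 1374

1374 bits


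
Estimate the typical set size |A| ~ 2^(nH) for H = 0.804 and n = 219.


log2|A_typical| = nH = 219 * 0.804 = 176.076, so |A_typical| ~ 2^176.076 = 1.010e+53

1.010e+53


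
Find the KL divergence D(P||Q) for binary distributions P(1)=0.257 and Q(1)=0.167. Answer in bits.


KL = p*log2(p/q) + (1-p)*log2((1-p)/(1-q)) = 0.257*log2(0.257/0.167) + 0.743*log2(0.743/0.833) = 0.0373

0.0373 bits


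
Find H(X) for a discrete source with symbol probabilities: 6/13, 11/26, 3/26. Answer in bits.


H = -sum(p_i * log2(p_i)). Terms: -(6/13)*log2(6/13) = 0.514836; -(11/26)*log2(11/26) = 0.525042; -(3/26)*log2(3/26) = 0.359478. H = 0.514836 + 0.525042 + 0.359478 = 1.3994

1.3994 bits


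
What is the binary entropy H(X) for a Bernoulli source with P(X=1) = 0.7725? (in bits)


H = -p*log2(p) - (1-p)*log2(1-p). -0.7725*log2(0.7725) = 0.287674; -0.2275*log2(0.2275) = 0.485954. H = 0.287674 + 0.485954 = 0.7736

0.7736 bits
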